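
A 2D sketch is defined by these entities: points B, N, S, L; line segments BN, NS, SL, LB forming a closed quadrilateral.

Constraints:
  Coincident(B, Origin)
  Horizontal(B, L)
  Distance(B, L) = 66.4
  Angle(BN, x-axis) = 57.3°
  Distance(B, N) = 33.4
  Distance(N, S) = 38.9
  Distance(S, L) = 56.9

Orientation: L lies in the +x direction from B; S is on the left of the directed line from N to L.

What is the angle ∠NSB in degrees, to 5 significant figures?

7.5205°

B is at the origin; B and L share the same y with |BL| = 66.4 and L in +x, so L = (66.4, 0). BN runs at 57.3° with |BN| = 33.4, so N = (18.044, 28.106). S is determined by |NS| = 38.9 and |SL| = 56.9 together: it lies at the intersection of circle(N, 38.9) and circle(L, 56.9). With |NL| = 55.931, the foot of the radical line on NL is 12.550 from N and the perpendicular offset is √(38.9² − 12.550²) = 36.820. Taking the left-of-NL solution: S = (47.397, 53.633).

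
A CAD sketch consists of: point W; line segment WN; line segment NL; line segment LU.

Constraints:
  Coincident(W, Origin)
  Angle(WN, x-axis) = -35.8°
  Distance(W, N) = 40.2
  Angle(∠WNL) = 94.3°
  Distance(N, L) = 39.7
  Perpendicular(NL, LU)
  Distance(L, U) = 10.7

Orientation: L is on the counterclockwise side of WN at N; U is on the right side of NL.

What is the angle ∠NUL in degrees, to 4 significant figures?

74.92°

W is at the origin; WN runs at -35.8° with length 40.2, so N = 40.2·(cos -35.8°, sin -35.8°) = (32.60, -23.52). ∠WNL = 94.3°, so NL runs at -35.8° + (180° − 94.3°) = 49.90° from the x-axis; with |NL| = 39.7, L = N + 39.7·(cos 49.90°, sin 49.90°) = (58.18, 6.852). The perpendicularity gives LU at right angles to NL; with |LU| = 10.7 on the right of NL, U = L + 10.7·(0.7649, -0.6441) = (66.36, -0.04004). Then cos ∠NUL = UN·UL / (|UN||UL|), giving 74.92°.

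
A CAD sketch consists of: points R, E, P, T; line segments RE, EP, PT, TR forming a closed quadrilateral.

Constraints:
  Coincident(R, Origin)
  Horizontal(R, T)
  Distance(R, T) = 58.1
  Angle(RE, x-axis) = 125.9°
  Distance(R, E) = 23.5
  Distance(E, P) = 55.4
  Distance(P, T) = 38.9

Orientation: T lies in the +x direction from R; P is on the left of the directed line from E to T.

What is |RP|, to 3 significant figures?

52.2

R is at the origin; RT is horizontal with |RT| = 58.1 and T in +x, so T = (58.1, 0). RE runs at 125.9° with |RE| = 23.5, so E = (-13.8, 19.0). P is determined by |EP| = 55.4 and |PT| = 38.9 together: it lies at the intersection of circle(E, 55.4) and circle(T, 38.9). With |ET| = 74.4, the foot of the radical line on ET is 47.6 from E and the perpendicular offset is √(55.4² − 47.6²) = 28.3. Taking the left-of-ET solution: P = (39.5, 34.2).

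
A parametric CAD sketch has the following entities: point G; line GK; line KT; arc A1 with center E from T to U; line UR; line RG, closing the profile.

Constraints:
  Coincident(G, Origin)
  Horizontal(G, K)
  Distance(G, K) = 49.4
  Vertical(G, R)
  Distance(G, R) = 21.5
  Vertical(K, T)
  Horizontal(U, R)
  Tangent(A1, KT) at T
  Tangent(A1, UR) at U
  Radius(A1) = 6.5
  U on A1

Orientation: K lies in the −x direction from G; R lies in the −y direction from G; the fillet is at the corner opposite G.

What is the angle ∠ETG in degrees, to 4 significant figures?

16.89°

The virtual corner opposite G is at (-49.40, -21.50). A1 meets KT tangentially, so ET is at right angles to KT and tangency of A1 to UR means the radius EU is perpendicular to UR, with radius 6.5, so the center E sits 6.5 in from both sides at E = (-42.90, -15.00). That places the tangent points at T = (-49.40, -15.00) on KT and U = (-42.90, -21.50) on UR. Then cos ∠ETG = TE·TG / (|TE||TG|), giving 16.89°.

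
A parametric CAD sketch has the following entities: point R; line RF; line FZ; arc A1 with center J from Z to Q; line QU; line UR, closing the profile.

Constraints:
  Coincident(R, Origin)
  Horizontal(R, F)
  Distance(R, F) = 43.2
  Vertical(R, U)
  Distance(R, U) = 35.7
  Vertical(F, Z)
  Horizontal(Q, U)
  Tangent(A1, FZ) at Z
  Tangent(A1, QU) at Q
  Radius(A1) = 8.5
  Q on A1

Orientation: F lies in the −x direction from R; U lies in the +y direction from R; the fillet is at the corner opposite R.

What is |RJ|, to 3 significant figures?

44.1

R is at the origin; RF is horizontal with |RF| = 43.2 and F on the −x side, so F = (-43.2, 0.00). R and U share the same x with |RU| = 35.7 and U on the +y side, so U = (0.00, 35.7). The virtual corner opposite R is at (-43.2, 35.7). Since A1 is tangent to FZ there, JZ ⟂ FZ and A1 meets QU tangentially, so JQ is at right angles to QU, with radius 8.5, so the center J sits 8.5 in from both sides at J = (-34.7, 27.2). Then |RJ| = |J − R| = 44.1.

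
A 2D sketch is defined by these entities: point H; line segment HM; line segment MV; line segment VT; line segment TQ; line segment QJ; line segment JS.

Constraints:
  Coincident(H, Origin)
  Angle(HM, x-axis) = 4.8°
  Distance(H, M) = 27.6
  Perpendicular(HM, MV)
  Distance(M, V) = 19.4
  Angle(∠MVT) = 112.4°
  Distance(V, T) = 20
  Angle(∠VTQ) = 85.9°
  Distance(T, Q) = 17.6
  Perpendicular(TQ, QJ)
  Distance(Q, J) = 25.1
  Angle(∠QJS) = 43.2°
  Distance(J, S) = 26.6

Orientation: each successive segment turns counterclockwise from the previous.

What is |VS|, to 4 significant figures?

14.38

H is at the origin; HM runs at 4.8° with length 27.6, so M = (27.50, 2.310). The perpendicularity gives MV at right angles to HM, so MV runs at 94.80°; with |MV| = 19.4, V = (25.88, 21.64). ∠MVT = 112.4° gives VT at 162.4° from the x-axis; with |VT| = 20.0, T = (6.816, 27.69). ∠VTQ = 85.9° gives TQ at -103.5° from the x-axis; with |TQ| = 17.6, Q = (2.707, 10.58). TQ ⟂ QJ, so QJ runs at -13.50°; with |QJ| = 25.1, J = (27.11, 4.716). ∠QJS = 43.2° gives JS at 123.3° from the x-axis; with |JS| = 26.6, S = (12.51, 26.95). Then |VS| = |S − V| = 14.38.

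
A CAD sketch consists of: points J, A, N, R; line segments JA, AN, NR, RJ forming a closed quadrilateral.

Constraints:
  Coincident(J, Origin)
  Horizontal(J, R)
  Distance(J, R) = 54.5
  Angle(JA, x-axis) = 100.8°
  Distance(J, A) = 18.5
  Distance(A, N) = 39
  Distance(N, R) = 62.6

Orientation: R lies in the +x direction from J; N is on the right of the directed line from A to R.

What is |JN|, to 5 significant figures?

21.302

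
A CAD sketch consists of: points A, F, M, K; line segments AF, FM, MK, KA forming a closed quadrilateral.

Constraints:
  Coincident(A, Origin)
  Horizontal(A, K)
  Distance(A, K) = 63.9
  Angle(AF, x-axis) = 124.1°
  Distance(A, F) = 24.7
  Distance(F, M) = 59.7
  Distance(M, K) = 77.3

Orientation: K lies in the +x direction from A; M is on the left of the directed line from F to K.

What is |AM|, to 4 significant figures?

70.69

A is at the origin; A and K share the same y with |AK| = 63.9 and K in +x, so K = (63.9, 0). AF runs at 124.1° with |AF| = 24.7, so F = (-13.85, 20.45). M is determined by |FM| = 59.7 and |MK| = 77.3 together: it lies at the intersection of circle(F, 59.7) and circle(K, 77.3). With |FK| = 80.39, the foot of the radical line on FK is 25.20 from F and the perpendicular offset is √(59.7² − 25.20²) = 54.12. Taking the left-of-FK solution: M = (24.29, 66.38).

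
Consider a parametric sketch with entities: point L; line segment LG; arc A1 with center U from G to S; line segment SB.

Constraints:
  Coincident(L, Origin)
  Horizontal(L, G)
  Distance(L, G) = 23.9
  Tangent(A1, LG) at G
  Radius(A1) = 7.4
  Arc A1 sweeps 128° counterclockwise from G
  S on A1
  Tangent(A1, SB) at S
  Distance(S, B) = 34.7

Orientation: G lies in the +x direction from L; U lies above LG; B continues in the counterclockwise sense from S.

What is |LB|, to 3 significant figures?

40.2

L is at the origin; L and G share the same y with |LG| = 23.9 and G on the +x side, so G = (23.9, 0.00). Tangency of A1 to LG means the radius UG is perpendicular to LG, so U = G + (0, 7.4) = (23.9, 7.40). On A1, G sits at bearing -90° from U; a 128° counterclockwise sweep puts S at bearing 38°, so S = U + 7.4·(cos 38°, sin 38°) = (29.7, 12.0). A1 meets SB tangentially, so US is at right angles to SB, so SB runs along (−sin 38°, cos 38°); with |SB| = 34.7, B = (8.37, 39.3). Then |LB| = |B − L| = 40.2.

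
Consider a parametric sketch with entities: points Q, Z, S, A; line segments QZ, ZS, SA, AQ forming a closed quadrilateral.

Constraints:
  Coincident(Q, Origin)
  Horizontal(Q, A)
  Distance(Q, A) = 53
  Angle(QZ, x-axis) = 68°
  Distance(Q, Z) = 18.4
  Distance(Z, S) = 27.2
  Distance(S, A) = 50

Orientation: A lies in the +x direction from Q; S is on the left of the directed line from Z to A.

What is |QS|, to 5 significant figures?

45.338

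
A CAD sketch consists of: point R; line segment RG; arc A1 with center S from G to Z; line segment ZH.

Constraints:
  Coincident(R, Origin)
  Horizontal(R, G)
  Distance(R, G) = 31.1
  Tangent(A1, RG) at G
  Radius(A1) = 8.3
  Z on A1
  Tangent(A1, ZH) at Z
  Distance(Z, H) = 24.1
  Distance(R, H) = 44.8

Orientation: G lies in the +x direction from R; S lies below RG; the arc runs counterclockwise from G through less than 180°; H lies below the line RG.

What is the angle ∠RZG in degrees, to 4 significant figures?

102.9°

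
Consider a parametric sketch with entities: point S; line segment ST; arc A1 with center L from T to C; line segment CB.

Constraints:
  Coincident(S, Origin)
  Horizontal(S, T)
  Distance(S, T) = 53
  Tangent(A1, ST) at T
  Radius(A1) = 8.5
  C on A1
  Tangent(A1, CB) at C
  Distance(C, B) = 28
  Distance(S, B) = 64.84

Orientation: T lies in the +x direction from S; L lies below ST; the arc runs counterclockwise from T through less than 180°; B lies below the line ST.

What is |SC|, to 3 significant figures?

46.1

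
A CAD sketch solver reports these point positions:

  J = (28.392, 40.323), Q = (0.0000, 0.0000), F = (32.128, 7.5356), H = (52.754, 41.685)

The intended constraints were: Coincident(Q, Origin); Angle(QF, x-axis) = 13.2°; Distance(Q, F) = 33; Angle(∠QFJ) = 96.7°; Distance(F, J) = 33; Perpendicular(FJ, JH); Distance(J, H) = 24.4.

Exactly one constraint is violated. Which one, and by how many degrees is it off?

Perpendicular(FJ, JH) — off by 3.30°.

Q = (0.00, 0.00) ✓; QF at 13.20° ✓; |QF| = 33.00 ✓; ∠QFJ = 96.70° ✓; |FJ| = 33.00 ✓; ∠(FJ, JH) = 93.30° ✗; |JH| = 24.40 ✓.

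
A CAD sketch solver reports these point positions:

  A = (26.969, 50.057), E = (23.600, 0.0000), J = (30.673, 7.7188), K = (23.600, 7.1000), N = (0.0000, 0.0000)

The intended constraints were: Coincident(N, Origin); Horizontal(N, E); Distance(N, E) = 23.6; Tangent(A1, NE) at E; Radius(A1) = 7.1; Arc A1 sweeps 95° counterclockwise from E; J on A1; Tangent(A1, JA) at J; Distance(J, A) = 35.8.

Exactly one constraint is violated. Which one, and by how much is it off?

Distance(J, A) = 35.8 — off by 6.70.

N = (0.00, 0.00) ✓; N.y = 0.00, E.y = 0.00 ✓; |NE| = 23.60 ✓; ∠(KE, EN) = 90.00° ✓; |KE| = 7.100 ✓; bearing(K→J) − bearing(K→E) = 95.00° ✓; |KJ| = 7.100 ✓; ∠(KJ, JA) = 90.00° ✓; |JA| = 42.50 ✗.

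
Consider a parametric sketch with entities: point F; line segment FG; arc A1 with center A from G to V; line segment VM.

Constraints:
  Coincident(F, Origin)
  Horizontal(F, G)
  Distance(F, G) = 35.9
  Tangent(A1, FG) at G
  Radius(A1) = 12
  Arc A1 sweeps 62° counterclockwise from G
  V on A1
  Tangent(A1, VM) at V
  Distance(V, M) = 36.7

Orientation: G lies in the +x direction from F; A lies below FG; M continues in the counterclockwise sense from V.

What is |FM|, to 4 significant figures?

39.60

F is at the origin; FG is horizontal with |FG| = 35.9 and G on the +x side, so G = (35.90, 0.000). The tangent condition forces AG to be normal to FG, so A = G + (0, -12) = (35.90, -12.00). On A1, G sits at bearing 90° from A; a 62° counterclockwise sweep puts V at bearing 152°, so V = A + 12.0·(cos 152°, sin 152°) = (25.30, -6.366). Since A1 is tangent to VM there, AV ⟂ VM, so VM runs along (−sin 152°, cos 152°); with |VM| = 36.7, M = (8.075, -38.77). Then |FM| = |M − F| = 39.60.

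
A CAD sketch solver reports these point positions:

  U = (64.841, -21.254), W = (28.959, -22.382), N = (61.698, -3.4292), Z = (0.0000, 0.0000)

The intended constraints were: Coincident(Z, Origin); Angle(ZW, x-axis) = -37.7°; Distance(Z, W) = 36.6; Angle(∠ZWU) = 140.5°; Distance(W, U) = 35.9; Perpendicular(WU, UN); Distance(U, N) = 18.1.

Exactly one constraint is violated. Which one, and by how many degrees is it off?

Perpendicular(WU, UN) — off by 8.20°.

Z = (0.00, 0.00) ✓; ZW at -37.70° ✓; |ZW| = 36.60 ✓; ∠ZWU = 140.5° ✓; |WU| = 35.90 ✓; ∠(WU, UN) = 98.20° ✗; |UN| = 18.10 ✓.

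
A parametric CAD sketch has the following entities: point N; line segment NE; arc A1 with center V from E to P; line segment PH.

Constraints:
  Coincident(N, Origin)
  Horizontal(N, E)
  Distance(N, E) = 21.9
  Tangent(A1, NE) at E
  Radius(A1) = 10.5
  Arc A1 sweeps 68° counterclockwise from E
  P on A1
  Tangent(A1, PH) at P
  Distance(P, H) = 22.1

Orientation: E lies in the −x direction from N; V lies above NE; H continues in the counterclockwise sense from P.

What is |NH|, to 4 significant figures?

27.33

N is at the origin; N and E share the same y with |NE| = 21.9 and E on the −x side, so E = (-21.90, 0.000). A1 meets NE tangentially, so VE is at right angles to NE, so V = E + (0, 10.5) = (-21.90, 10.50). On A1, E sits at bearing -90° from V; a 68° counterclockwise sweep puts P at bearing -22°, so P = V + 10.5·(cos -22°, sin -22°) = (-12.16, 6.567). The tangent condition forces VP to be normal to PH, so PH runs along (−sin -22°, cos -22°); with |PH| = 22.1, H = (-3.886, 27.06). Then |NH| = |H − N| = 27.33.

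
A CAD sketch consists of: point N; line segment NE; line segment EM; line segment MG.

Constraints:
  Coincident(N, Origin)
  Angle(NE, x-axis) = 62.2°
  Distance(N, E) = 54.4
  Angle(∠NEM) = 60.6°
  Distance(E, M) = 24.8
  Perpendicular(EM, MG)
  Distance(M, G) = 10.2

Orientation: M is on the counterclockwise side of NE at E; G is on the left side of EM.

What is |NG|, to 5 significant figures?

37.243

N is at the origin; NE runs at 62.2° with length 54.4, so E = 54.4·(cos 62.2°, sin 62.2°) = (25.371, 48.121). ∠NEM = 60.6°, so EM runs at 62.2° + (180° − 60.6°) = 181.60° from the x-axis; with |EM| = 24.8, M = E + 24.8·(cos 181.60°, sin 181.60°) = (0.58110, 47.429). EM ⟂ MG; with |MG| = 10.2 on the left of EM, G = M + 10.2·(0.027922, -0.99961) = (0.86590, 37.233). Then |NG| = |G − N| = 37.243.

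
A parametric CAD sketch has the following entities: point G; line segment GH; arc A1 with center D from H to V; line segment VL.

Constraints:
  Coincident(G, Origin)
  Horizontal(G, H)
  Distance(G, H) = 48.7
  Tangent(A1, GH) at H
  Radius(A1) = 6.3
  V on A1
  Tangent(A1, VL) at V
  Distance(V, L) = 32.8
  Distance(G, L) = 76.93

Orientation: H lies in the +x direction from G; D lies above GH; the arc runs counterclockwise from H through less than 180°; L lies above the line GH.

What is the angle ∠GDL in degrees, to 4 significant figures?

136.8°

G is at the origin; GH is horizontal with |GH| = 48.7 and H on the +x side, so H = (48.70, 0.000). The tangent condition forces DH to be normal to GH, so D = H + (0, 6.3) = (48.70, 6.300). Since DV ⟂ VL (tangency), |DL| = √(6.3² + 32.8²) = 33.40 regardless of where V sits on A1. So L lies on both circle(G, 76.93) and circle(D, 33.40); the above-GH intersection is L = (69.91, 32.10). V is the foot of the tangent from L: V = (54.23, 3.288).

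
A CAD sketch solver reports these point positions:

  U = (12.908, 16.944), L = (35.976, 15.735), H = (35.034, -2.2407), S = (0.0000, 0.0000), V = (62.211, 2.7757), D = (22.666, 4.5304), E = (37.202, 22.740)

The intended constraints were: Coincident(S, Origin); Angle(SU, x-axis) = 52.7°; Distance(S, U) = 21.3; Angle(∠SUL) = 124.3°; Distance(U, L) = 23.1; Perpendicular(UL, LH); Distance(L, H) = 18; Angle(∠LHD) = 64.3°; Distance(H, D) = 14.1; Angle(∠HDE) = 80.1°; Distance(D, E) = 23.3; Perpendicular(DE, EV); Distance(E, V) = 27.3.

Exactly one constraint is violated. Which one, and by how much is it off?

Distance(E, V) = 27.3 — off by 4.70.

S = (0.00, 0.00) ✓; SU at 52.70° ✓; |SU| = 21.30 ✓; ∠SUL = 124.3° ✓; |UL| = 23.10 ✓; ∠(UL, LH) = 90.00° ✓; |LH| = 18.00 ✓; ∠LHD = 64.30° ✓; |HD| = 14.10 ✓; ∠HDE = 80.10° ✓; |DE| = 23.30 ✓; ∠(DE, EV) = 90.00° ✓; |EV| = 32.00 ✗.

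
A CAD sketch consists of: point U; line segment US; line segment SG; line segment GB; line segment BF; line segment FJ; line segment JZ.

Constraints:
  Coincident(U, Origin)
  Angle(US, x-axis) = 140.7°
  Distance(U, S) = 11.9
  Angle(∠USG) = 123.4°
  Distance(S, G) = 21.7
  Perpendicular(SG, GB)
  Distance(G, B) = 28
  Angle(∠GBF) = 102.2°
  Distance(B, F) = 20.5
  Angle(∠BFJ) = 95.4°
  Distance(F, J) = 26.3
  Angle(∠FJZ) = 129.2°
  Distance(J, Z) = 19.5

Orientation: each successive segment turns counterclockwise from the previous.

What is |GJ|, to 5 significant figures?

28.916

U is at the origin; US runs at 140.7° with length 11.9, so S = (-9.2087, 7.5372). ∠USG = 123.4° gives SG at -162.70° from the x-axis; with |SG| = 21.7, G = (-29.927, 1.0842). The perpendicularity gives GB at right angles to SG, so GB runs at -72.700°; with |GB| = 28.0, B = (-21.601, -25.649). ∠GBF = 102.2° gives BF at 5.1000° from the x-axis; with |BF| = 20.5, F = (-1.1817, -23.827). ∠BFJ = 95.4° gives FJ at 89.700° from the x-axis; with |FJ| = 26.3, J = (-1.0440, 2.4729). Then |GJ| = |J − G| = 28.916.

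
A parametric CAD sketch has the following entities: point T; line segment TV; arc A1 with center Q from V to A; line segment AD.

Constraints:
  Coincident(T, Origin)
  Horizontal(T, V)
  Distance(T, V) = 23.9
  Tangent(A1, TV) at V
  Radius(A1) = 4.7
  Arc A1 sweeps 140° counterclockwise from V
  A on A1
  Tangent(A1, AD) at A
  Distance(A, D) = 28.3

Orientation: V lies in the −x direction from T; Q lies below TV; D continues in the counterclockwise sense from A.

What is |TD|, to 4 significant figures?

27.00

T is at the origin; T and V share the same y with |TV| = 23.9 and V on the −x side, so V = (-23.90, 0.000). Tangency of A1 to TV means the radius QV is perpendicular to TV, so Q = V + (0, -4.7) = (-23.90, -4.700). On A1, V sits at bearing 90° from Q; a 140° counterclockwise sweep puts A at bearing 230°, so A = Q + 4.7·(cos 230°, sin 230°) = (-26.92, -8.300). The tangent condition forces QA to be normal to AD, so AD runs along (−sin 230°, cos 230°); with |AD| = 28.3, D = (-5.242, -26.49). Then |TD| = |D − T| = 27.00.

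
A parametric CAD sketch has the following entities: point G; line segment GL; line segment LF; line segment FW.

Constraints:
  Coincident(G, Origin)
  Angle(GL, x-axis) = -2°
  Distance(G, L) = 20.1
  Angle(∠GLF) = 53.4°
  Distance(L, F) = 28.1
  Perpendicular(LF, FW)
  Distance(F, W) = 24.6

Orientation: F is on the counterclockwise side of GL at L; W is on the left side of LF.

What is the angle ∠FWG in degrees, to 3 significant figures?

62.3°

G is at the origin; GL runs at -2.0° with length 20.1, so L = 20.1·(cos -2.0°, sin -2.0°) = (20.1, -0.701). ∠GLF = 53.4°, so LF runs at -2.0° + (180° − 53.4°) = 125° from the x-axis; with |LF| = 28.1, F = L + 28.1·(cos 125°, sin 125°) = (4.13, 22.4). The perpendicularity gives FW at right angles to LF; with |FW| = 24.6 on the left of LF, W = F + 24.6·(-0.823, -0.568) = (-16.1, 8.46). Then cos ∠FWG = WF·WG / (|WF||WG|), giving 62.3°.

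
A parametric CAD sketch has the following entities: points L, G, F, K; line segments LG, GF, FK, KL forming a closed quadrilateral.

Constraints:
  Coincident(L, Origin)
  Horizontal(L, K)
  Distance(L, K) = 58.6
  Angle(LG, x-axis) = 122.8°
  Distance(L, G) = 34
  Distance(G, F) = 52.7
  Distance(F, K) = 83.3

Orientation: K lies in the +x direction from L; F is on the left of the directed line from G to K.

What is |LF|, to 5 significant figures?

71.603

Checks: |GF| = 52.70 ✓; |FK| = 83.30 ✓.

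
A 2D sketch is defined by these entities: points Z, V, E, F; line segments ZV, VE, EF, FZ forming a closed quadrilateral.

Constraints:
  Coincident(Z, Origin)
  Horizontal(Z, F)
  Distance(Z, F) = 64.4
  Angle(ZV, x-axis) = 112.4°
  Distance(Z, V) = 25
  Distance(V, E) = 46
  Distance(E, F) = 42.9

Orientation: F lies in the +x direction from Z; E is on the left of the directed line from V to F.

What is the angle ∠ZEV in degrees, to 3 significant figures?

30.8°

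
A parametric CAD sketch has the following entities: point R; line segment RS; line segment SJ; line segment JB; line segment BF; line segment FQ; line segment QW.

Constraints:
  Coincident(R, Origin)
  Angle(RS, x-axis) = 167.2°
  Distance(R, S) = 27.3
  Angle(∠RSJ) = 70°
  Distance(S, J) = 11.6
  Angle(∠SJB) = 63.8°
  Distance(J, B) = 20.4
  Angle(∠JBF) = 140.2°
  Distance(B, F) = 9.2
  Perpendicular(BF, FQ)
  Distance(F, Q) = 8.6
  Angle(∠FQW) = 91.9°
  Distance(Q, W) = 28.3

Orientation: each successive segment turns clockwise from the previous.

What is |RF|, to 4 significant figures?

15.57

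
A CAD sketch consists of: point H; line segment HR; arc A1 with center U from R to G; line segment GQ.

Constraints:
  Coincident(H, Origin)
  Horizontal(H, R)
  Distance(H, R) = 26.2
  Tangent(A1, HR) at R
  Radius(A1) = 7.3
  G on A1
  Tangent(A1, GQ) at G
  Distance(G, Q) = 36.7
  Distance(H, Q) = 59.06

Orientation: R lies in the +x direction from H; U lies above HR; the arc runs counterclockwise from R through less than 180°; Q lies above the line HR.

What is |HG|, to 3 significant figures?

33.7

H is at the origin; HR is horizontal with |HR| = 26.2 and R on the +x side, so R = (26.2, 0.00). Tangency of A1 to HR means the radius UR is perpendicular to HR, so U = R + (0, 7.3) = (26.2, 7.30). Since UG ⟂ GQ (tangency), |UQ| = √(7.3² + 36.7²) = 37.4 regardless of where G sits on A1. So Q lies on both circle(H, 59.06) and circle(U, 37.4); the above-HR intersection is Q = (42.6, 41.0). G is the foot of the tangent from Q: G = (33.3, 5.45).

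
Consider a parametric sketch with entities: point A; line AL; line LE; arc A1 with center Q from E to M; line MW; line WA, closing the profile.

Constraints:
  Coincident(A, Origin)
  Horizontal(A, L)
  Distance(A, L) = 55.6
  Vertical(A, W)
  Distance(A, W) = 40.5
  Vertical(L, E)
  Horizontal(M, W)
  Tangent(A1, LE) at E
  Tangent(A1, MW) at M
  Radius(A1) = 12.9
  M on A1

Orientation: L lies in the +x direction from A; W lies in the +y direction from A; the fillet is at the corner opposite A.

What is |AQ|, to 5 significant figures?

50.843

A is at the origin; A and L share the same y with |AL| = 55.6 and L on the +x side, so L = (55.600, 0.0000). A and W share the same x with |AW| = 40.5 and W on the +y side, so W = (0.0000, 40.500). The virtual corner opposite A is at (55.600, 40.500). A1 meets LE tangentially, so QE is at right angles to LE and since A1 is tangent to MW there, QM ⟂ MW, with radius 12.9, so the center Q sits 12.9 in from both sides at Q = (42.700, 27.600). Then |AQ| = |Q − A| = 50.843.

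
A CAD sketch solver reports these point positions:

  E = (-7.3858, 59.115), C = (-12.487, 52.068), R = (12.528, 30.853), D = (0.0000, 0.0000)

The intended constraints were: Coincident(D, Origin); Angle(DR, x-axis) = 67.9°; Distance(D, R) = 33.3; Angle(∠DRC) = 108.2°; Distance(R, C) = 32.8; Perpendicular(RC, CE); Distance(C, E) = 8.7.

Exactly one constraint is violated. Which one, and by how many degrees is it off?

Perpendicular(RC, CE) — off by 4.40°.

D = (0.00, 0.00) ✓; DR at 67.90° ✓; |DR| = 33.30 ✓; ∠DRC = 108.2° ✓; |RC| = 32.80 ✓; ∠(RC, CE) = 85.60° ✗; |CE| = 8.700 ✓.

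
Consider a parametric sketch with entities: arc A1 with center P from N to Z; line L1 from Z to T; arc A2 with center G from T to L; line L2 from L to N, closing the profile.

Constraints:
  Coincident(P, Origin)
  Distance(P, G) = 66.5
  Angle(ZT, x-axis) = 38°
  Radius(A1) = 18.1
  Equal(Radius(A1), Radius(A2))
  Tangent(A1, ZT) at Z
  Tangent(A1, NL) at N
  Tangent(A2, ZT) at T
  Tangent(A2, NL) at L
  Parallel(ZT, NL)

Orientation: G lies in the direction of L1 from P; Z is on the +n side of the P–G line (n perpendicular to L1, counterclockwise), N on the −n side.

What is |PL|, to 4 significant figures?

68.92

Tangency of A1 to both parallel lines with radius 18.1 puts Z and N at P ± 18.1·n: Z = (-11.14, 14.26), N = (11.14, -14.26). Equal radii place T and L the same way about G: T = G + 18.1·n = (41.26, 55.20), L = G − 18.1·n = (63.55, 26.68). Then |PL| = |L − P| = 68.92.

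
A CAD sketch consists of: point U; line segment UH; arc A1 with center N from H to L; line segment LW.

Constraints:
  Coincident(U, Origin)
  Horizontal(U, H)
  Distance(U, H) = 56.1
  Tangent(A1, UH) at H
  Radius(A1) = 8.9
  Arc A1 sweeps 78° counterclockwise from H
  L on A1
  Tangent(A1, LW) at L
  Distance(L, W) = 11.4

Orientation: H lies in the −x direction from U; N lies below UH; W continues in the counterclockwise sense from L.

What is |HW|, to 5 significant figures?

21.306

U is at the origin; UH is horizontal with |UH| = 56.1 and H on the −x side, so H = (-56.100, 0.0000). The tangent condition forces NH to be normal to UH, so N = H + (0, -8.9) = (-56.100, -8.9000). On A1, H sits at bearing 90° from N; a 78° counterclockwise sweep puts L at bearing 168°, so L = N + 8.9·(cos 168°, sin 168°) = (-64.806, -7.0496). Tangency of A1 to LW means the radius NL is perpendicular to LW, so LW runs along (−sin 168°, cos 168°); with |LW| = 11.4, W = (-67.176, -18.200). Then |HW| = |W − H| = 21.306.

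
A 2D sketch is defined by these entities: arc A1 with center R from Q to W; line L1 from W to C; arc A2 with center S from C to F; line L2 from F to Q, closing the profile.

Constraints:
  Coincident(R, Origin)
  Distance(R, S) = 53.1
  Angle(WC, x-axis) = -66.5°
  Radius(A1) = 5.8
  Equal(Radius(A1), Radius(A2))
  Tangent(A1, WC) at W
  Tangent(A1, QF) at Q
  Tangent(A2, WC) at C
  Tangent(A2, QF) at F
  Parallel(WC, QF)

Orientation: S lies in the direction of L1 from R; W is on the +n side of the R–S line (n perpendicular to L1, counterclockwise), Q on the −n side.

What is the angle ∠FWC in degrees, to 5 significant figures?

12.323°

Tangency of A1 to both parallel lines with radius 5.8 puts W and Q at R ± 5.8·n: W = (5.3189, 2.3127), Q = (-5.3189, -2.3127). Equal radii place C and F the same way about S: C = S + 5.8·n = (26.493, -46.383), F = S − 5.8·n = (15.855, -51.009). Then cos ∠FWC = WF·WC / (|WF||WC|), giving 12.323°.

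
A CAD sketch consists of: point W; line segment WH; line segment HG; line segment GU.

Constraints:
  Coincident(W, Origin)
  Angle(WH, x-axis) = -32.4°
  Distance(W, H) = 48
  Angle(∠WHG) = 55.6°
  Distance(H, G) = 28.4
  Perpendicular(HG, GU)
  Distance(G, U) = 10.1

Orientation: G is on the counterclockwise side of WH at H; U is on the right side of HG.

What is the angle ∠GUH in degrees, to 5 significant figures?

70.423°

W is at the origin; WH runs at -32.4° with length 48.0, so H = 48.0·(cos -32.4°, sin -32.4°) = (40.528, -25.720). ∠WHG = 55.6°, so HG runs at -32.4° + (180° − 55.6°) = 92.000° from the x-axis; with |HG| = 28.4, G = H + 28.4·(cos 92.000°, sin 92.000°) = (39.537, 2.6630). HG is perpendicular to GU; with |GU| = 10.1 on the right of HG, U = G + 10.1·(0.99939, 0.034899) = (49.630, 3.0155). Then cos ∠GUH = UG·UH / (|UG||UH|), giving 70.423°.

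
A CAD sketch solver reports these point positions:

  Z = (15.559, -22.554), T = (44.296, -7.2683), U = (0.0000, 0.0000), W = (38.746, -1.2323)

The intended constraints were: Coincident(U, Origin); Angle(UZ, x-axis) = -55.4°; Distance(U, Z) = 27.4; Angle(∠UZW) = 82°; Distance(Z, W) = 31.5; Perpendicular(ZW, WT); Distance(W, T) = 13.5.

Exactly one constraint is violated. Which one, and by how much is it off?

Distance(W, T) = 13.5 — off by 5.30.

U = (0.00, 0.00) ✓; UZ at -55.40° ✓; |UZ| = 27.40 ✓; ∠UZW = 82.00° ✓; |ZW| = 31.50 ✓; ∠(ZW, WT) = 90.00° ✓; |WT| = 8.200 ✗.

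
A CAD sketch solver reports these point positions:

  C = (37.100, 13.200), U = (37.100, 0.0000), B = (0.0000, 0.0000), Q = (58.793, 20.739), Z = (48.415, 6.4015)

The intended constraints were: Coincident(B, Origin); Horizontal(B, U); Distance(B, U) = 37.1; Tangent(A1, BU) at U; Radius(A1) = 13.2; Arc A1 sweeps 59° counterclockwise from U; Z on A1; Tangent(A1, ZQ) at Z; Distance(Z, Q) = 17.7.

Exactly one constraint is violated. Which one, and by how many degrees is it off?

Tangent(A1, ZQ) at Z — off by 4.90°.

B = (0.00, 0.00) ✓; B.y = 0.00, U.y = 0.00 ✓; |BU| = 37.10 ✓; ∠(CU, UB) = 90.00° ✓; |CU| = 13.20 ✓; bearing(C→Z) − bearing(C→U) = 59.00° ✓; |CZ| = 13.20 ✓; ∠(CZ, ZQ) = 94.90° ✗; |ZQ| = 17.70 ✓.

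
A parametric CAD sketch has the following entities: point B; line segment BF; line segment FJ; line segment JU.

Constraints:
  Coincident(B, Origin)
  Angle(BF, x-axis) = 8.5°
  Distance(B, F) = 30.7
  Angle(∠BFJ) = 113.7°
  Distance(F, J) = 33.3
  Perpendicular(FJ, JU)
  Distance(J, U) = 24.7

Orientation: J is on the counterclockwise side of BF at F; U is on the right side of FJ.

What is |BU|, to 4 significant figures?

69.80

B is at the origin; BF runs at 8.5° with length 30.7, so F = 30.7·(cos 8.5°, sin 8.5°) = (30.36, 4.538). ∠BFJ = 113.7°, so FJ runs at 8.5° + (180° − 113.7°) = 74.80° from the x-axis; with |FJ| = 33.3, J = F + 33.3·(cos 74.80°, sin 74.80°) = (39.09, 36.67). FJ is perpendicular to JU; with |JU| = 24.7 on the right of FJ, U = J + 24.7·(0.9650, -0.2622) = (62.93, 30.20). Then |BU| = |U − B| = 69.80.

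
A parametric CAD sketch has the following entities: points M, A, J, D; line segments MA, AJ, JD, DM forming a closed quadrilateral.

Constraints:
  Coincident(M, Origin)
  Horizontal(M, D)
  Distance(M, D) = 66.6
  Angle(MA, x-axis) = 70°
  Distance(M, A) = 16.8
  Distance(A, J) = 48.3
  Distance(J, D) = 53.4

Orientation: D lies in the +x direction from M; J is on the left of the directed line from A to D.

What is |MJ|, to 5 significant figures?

63.521

Checks: |AJ| = 48.30 ✓; |JD| = 53.40 ✓.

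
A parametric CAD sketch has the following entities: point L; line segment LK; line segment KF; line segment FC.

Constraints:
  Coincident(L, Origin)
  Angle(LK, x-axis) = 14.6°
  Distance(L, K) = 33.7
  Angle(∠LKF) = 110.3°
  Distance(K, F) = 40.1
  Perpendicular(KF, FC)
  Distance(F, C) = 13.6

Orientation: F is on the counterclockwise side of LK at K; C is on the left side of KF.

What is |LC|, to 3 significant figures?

54.8

∠LKF = 110.3°, so KF runs at 14.6° + (180° − 110.3°) = 84.3° from the x-axis; with |KF| = 40.1, F = K + 40.1·(cos 84.3°, sin 84.3°) = (36.6, 48.4). KF ⟂ FC; with |FC| = 13.6 on the left of KF, C = F + 13.6·(-0.995, 0.0993) = (23.1, 49.7). Then |LC| = |C − L| = 54.8.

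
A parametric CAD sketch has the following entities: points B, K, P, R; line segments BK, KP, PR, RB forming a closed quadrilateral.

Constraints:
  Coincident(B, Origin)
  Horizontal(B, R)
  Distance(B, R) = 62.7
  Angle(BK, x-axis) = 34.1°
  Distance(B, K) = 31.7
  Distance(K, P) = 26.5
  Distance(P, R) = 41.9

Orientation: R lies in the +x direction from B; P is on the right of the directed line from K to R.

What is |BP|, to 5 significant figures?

23.181

B is at the origin; B and R share the same y with |BR| = 62.7 and R in +x, so R = (62.7, 0). BK runs at 34.1° with |BK| = 31.7, so K = (26.250, 17.772). P is determined by |KP| = 26.5 and |PR| = 41.9 together: it lies at the intersection of circle(K, 26.5) and circle(R, 41.9). With |KR| = 40.552, the foot of the radical line on KR is 7.2885 from K and the perpendicular offset is √(26.5² − 7.2885²) = 25.478. Taking the right-of-KR solution: P = (21.635, -8.3229).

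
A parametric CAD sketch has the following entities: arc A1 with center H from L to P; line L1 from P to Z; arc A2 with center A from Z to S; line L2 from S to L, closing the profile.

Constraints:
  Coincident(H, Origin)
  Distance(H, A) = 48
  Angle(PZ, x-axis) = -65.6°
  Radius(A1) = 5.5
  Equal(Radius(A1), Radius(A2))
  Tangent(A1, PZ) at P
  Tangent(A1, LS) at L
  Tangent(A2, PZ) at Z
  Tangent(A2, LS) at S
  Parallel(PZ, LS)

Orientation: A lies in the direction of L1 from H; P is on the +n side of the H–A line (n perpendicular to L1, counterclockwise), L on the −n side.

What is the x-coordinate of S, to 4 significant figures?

14.82

Tangency of A1 to both parallel lines with radius 5.5 puts P and L at H ± 5.5·n: P = (5.009, 2.272), L = (-5.009, -2.272). Equal radii place Z and S the same way about A: Z = A + 5.5·n = (24.84, -41.44), S = A − 5.5·n = (14.82, -45.98). So S.x = 14.82.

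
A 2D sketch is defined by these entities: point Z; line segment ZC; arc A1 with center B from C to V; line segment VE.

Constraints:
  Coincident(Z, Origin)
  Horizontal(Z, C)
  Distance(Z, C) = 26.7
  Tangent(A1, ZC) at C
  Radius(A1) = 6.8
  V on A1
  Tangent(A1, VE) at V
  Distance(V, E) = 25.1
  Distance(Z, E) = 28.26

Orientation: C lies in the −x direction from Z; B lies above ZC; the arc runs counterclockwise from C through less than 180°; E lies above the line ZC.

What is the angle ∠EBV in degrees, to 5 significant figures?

74.842°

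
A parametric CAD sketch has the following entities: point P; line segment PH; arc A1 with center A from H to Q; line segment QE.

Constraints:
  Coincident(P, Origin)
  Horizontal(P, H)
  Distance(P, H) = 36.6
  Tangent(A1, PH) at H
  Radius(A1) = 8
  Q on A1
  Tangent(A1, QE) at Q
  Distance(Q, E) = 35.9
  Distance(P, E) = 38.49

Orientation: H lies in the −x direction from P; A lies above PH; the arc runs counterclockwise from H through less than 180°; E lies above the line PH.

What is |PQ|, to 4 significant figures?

29.81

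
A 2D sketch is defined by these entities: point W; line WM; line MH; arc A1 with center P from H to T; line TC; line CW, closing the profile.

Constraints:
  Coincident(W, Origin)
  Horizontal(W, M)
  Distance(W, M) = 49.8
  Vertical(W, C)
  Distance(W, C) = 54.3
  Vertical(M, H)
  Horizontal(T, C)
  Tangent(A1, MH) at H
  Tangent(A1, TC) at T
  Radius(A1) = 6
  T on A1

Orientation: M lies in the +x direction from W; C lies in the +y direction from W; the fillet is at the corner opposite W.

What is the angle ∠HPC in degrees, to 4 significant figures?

172.2°

W is at the origin; WM is horizontal with |WM| = 49.8 and M on the +x side, so M = (49.80, 0.000). WC is vertical with |WC| = 54.3 and C on the +y side, so C = (0.000, 54.30). The virtual corner opposite W is at (49.80, 54.30). A1 meets MH tangentially, so PH is at right angles to MH and the tangent condition forces PT to be normal to TC, with radius 6.0, so the center P sits 6.0 in from both sides at P = (43.80, 48.30). That places the tangent points at H = (49.80, 48.30) on MH and T = (43.80, 54.30) on TC. Then cos ∠HPC = PH·PC / (|PH||PC|), giving 172.2°.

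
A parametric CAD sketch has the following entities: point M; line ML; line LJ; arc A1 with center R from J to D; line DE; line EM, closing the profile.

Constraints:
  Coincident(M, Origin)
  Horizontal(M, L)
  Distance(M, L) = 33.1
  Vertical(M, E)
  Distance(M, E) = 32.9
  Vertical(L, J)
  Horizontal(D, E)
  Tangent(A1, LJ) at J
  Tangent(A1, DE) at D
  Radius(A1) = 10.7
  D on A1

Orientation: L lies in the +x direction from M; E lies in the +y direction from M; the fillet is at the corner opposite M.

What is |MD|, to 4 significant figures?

39.80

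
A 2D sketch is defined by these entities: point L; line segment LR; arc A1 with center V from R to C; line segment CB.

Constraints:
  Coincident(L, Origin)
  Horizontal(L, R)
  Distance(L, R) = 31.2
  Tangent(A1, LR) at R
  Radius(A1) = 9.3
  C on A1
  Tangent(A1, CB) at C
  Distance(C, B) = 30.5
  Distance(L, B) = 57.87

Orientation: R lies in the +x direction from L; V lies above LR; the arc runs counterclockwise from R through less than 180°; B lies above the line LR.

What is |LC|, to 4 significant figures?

41.38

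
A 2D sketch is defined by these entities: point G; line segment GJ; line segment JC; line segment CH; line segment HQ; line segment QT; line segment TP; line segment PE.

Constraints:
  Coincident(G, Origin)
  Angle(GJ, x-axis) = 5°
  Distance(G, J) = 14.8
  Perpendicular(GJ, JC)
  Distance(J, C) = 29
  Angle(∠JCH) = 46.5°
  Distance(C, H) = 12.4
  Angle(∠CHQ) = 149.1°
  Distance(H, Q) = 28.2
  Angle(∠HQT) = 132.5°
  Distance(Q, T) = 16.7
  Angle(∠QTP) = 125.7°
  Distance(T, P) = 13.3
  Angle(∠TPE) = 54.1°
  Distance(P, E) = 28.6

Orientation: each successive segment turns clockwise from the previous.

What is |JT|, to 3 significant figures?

22.3

G is at the origin; GJ runs at 5.0° with length 14.8, so J = (14.7, 1.29). The perpendicularity gives JC at right angles to GJ, so JC runs at -85.0°; with |JC| = 29.0, C = (17.3, -27.6). ∠JCH = 46.5° gives CH at 142° from the x-axis; with |CH| = 12.4, H = (7.57, -19.9). ∠CHQ = 149.1° gives HQ at 111° from the x-axis; with |HQ| = 28.2, Q = (-2.36, 6.52). ∠HQT = 132.5° gives QT at 63.1° from the x-axis; with |QT| = 16.7, T = (5.20, 21.4). Then |JT| = |T − J| = 22.3.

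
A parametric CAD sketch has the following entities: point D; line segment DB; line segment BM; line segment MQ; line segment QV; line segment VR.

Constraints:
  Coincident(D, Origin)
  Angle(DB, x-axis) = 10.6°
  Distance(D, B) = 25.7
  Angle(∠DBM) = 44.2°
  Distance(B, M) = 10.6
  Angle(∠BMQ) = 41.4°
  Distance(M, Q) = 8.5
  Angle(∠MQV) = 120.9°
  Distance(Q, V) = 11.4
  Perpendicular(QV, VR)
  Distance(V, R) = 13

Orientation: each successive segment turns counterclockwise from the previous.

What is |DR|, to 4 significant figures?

35.18

∠MQV = 120.9° gives QV at -15.90° from the x-axis; with |QV| = 11.4, V = (29.60, -0.7400). The perpendicularity gives VR at right angles to QV, so VR runs at 74.10°; with |VR| = 13.0, R = (33.16, 11.76). Then |DR| = |R − D| = 35.18.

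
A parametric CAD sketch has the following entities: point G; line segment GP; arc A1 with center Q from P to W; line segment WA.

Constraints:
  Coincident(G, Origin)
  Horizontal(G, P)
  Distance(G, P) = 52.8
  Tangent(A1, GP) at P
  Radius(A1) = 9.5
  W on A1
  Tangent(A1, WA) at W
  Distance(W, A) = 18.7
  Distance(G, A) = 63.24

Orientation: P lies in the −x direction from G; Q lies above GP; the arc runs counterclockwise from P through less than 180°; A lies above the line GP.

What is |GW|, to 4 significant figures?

47.35

G is at the origin; GP is horizontal with |GP| = 52.8 and P on the −x side, so P = (-52.80, 0.000). Since A1 is tangent to GP there, QP ⟂ GP, so Q = P + (0, 9.5) = (-52.80, 9.500). Since QW ⟂ WA (tangency), |QA| = √(9.5² + 18.7²) = 20.97 regardless of where W sits on A1. So A lies on both circle(G, 63.24) and circle(Q, 20.97); the above-GP intersection is A = (-55.51, 30.30). W is the foot of the tangent from A: W = (-44.96, 14.86).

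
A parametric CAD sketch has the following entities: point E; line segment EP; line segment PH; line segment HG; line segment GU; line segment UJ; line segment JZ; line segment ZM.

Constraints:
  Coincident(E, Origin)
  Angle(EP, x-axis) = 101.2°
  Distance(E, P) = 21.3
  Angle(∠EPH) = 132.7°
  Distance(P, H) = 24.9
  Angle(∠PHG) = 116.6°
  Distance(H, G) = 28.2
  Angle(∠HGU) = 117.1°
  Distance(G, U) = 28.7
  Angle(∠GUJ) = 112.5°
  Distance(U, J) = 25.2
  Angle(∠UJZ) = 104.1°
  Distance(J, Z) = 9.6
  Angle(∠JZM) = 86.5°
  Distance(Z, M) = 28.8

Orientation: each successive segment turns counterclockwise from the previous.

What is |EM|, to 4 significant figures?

43.44

E is at the origin; EP runs at 101.2° with length 21.3, so P = (-4.137, 20.89). ∠EPH = 132.7° gives PH at 148.5° from the x-axis; with |PH| = 24.9, H = (-25.37, 33.90). ∠PHG = 116.6° gives HG at -148.1° from the x-axis; with |HG| = 28.2, G = (-49.31, 19.00). ∠HGU = 117.1° gives GU at -85.20° from the x-axis; with |GU| = 28.7, U = (-46.91, -9.597). ∠GUJ = 112.5° gives UJ at -17.70° from the x-axis; with |UJ| = 25.2, J = (-22.90, -17.26). ∠UJZ = 104.1° gives JZ at 58.20° from the x-axis; with |JZ| = 9.6, Z = (-17.84, -9.099). ∠JZM = 86.5° gives ZM at 151.7° from the x-axis; with |ZM| = 28.8, M = (-43.20, 4.554). Then |EM| = |M − E| = 43.44.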